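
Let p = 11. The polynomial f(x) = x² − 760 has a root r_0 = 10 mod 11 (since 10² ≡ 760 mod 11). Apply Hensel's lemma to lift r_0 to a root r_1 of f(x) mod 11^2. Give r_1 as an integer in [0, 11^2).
r_1 = 43 (mod 121)

Hensel's recurrence: r_{i+1} = r_i − f(r_i)·(f′(r_i))^{-1} mod 11^{i+2}, with f′(x) = 2x. Iterate:
  r_0 = 10 (mod 11)
  r_1 = 43 (mod 121)
Final: r_1 = 43, and one checks f(r_1) ≡ 0 mod 11^2.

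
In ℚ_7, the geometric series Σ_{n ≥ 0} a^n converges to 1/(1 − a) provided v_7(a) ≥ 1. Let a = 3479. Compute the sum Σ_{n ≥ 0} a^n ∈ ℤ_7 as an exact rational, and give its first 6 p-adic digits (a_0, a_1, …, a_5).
Σ a^n = 1/(1 − a) = -1/3478;  first 6 digits = (1, 0, 1, 3, 2, 6)

v_7(a) = 2 ≥ 1, so the series converges in ℤ_7 to 1/(1 − a) = 1/(1 − 3479) = -1/3478. Expand this rational in ℤ_7: compute digits iteratively via d_i = x_i mod 7, x_{i+1} = (x_i − d_i)/7. The first 6 digits are (1, 0, 1, 3, 2, 6).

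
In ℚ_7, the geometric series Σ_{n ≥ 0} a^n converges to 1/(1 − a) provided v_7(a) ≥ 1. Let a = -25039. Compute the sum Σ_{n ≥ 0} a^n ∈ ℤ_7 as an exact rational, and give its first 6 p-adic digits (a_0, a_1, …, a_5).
Σ a^n = 1/(1 − a) = 1/25040;  first 6 digits = (1, 0, 0, 4, 3, 5)

v_7(a) = 3 ≥ 1, so the series converges in ℤ_7 to 1/(1 − a) = 1/(1 − (-25039)) = 1/25040. Expand this rational in ℤ_7: compute digits iteratively via d_i = x_i mod 7, x_{i+1} = (x_i − d_i)/7. The first 6 digits are (1, 0, 0, 4, 3, 5).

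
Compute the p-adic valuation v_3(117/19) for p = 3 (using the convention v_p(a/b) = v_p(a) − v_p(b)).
v_3(117/19) = 2

Factor powers of 3 from the numerator and denominator of the reduced fraction: 117 = 3^2 · 13 and 19 = 3^0 · 19. Apply v_p(a/b) = v_p(a) − v_p(b): v_3(117/19) = 2 − 0 = 2.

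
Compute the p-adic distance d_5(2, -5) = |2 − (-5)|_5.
d_5(2, -5) = 1

Step 1 — x − y = 2 − (-5) = 7. Step 2 — v_5(7) = 0 (factor: 7 = (5^0 · 7); the sign does not affect v_p). Step 3 — |x − y|_5 = 5^{0} = 1.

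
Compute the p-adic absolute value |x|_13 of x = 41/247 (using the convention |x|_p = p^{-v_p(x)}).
|41/247|_13 = 13

Step 1 — compute v_13(x) by factoring powers of 13 out of the numerator and denominator: v_13(41/247) = -1. Step 2 — apply |x|_p = p^{-v_p(x)} = 13^{1} = 13.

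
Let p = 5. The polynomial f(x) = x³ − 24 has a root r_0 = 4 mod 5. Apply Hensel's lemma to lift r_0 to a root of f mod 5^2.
r_1 = 24 (mod 25)

Hensel: r_{i+1} = r_i − f(r_i)/f′(r_i) mod 5^{i+2}, where f′(x) = 3x². Iterate:
  r_0 = 4 (mod 5)
  r_1 = 24 (mod 25)
Final: r = 24 with f(r) ≡ 0 mod 5^2.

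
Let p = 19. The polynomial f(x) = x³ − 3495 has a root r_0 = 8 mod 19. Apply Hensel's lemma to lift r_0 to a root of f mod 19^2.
r_1 = 236 (mod 361)

Hensel: r_{i+1} = r_i − f(r_i)/f′(r_i) mod 19^{i+2}, where f′(x) = 3x². Iterate:
  r_0 = 8 (mod 19)
  r_1 = 236 (mod 361)
Final: r = 236 with f(r) ≡ 0 mod 19^2.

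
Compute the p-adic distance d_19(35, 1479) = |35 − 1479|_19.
d_19(35, 1479) = 1/361

Step 1 — x − y = 35 − 1479 = -1444. Step 2 — v_19(-1444) = 2 (factor: -1444 = −(19^2 · 4); the sign does not affect v_p). Step 3 — |x − y|_19 = 19^{-2} = 1/361.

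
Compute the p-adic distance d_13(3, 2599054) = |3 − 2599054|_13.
d_13(3, 2599054) = 1/371293

Step 1 — x − y = 3 − 2599054 = -2599051. Step 2 — v_13(-2599051) = 5 (factor: -2599051 = −(13^5 · 7); the sign does not affect v_p). Step 3 — |x − y|_13 = 13^{-5} = 1/371293.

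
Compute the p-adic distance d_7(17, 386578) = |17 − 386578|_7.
d_7(17, 386578) = 1/16807

Step 1 — x − y = 17 − 386578 = -386561. Step 2 — v_7(-386561) = 5 (factor: -386561 = −(7^5 · 23); the sign does not affect v_p). Step 3 — |x − y|_7 = 7^{-5} = 1/16807.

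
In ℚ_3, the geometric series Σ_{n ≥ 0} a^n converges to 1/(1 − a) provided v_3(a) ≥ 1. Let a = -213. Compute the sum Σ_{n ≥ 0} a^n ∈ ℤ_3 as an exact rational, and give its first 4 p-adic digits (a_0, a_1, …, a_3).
Σ a^n = 1/(1 − a) = 1/214;  first 4 digits = (1, 1, 1, 2)

v_3(a) = 1 ≥ 1, so the series converges in ℤ_3 to 1/(1 − a) = 1/(1 − (-213)) = 1/214. Expand this rational in ℤ_3: compute digits iteratively via d_i = x_i mod 3, x_{i+1} = (x_i − d_i)/3. The first 4 digits are (1, 1, 1, 2).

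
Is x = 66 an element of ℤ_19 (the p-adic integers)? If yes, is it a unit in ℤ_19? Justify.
x ∈ ℤ_19^× (unit); v_19(x) = 0

ℤ_19 = {x ∈ ℚ_19 : v_19(x) ≥ 0} and ℤ_19^× = {x ∈ ℤ_19 : v_19(x) = 0}. Here v_19(66) = v_19(num) − v_19(den) = 0; compare against these criteria.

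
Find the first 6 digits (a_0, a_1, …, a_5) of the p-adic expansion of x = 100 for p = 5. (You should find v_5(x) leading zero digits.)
(a_0, …, a_5) = (0, 0, 4, 0, 0, 0)

v_5(100) = 2, so a_0 = ... = a_1 = 0. Factor out: x = 5^2 · u with u = 4 a unit in ℤ_5. Expand u iteratively via a_{v+i} = u_i mod 5, u_{i+1} = (u_i − a_{v+i})/5:
  u_0 = 4;  a_2 = 4;  u_1 = (u_0 − 4)/5 = 0
  u_1 = 0;  a_3 = 0;  u_2 = (u_1 − 0)/5 = 0
  u_2 = 0;  a_4 = 0;  u_3 = (u_2 − 0)/5 = 0
  u_3 = 0;  a_5 = 0;  u_4 = (u_3 − 0)/5 = 0
Digits: (0, 0, 4, 0, 0, 0).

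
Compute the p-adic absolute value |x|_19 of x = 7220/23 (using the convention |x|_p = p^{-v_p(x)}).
|7220/23|_19 = 1/361

Step 1 — compute v_19(x) by factoring powers of 19 out of the numerator and denominator: v_19(7220/23) = 2. Step 2 — apply |x|_p = p^{-v_p(x)} = 19^{-2} = 1/361.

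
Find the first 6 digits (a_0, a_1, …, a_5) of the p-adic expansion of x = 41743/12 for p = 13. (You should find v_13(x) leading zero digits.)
(a_0, …, a_5) = (0, 0, 0, 7, 5, 5)

v_13(41743/12) = 3, so a_0 = ... = a_2 = 0. Factor out: x = 13^3 · u with u = 19/12 a unit in ℤ_13. Expand u iteratively via a_{v+i} = u_i mod 13, u_{i+1} = (u_i − a_{v+i})/13:
  u_0 = 19/12;  a_3 = 7;  u_1 = (u_0 − 7)/13 = -5/12
  u_1 = -5/12;  a_4 = 5;  u_2 = (u_1 − 5)/13 = -5/12
  u_2 = -5/12;  a_5 = 5;  u_3 = (u_2 − 5)/13 = -5/12
Digits: (0, 0, 0, 7, 5, 5).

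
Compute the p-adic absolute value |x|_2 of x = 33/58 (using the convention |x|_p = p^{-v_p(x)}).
|33/58|_2 = 2

Step 1 — compute v_2(x) by factoring powers of 2 out of the numerator and denominator: v_2(33/58) = -1. Step 2 — apply |x|_p = p^{-v_p(x)} = 2^{1} = 2.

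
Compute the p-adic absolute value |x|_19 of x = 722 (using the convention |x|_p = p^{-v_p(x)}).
|722|_19 = 1/361

Step 1 — compute v_19(x) by factoring powers of 19 out of the numerator and denominator: v_19(722) = 2. Step 2 — apply |x|_p = p^{-v_p(x)} = 19^{-2} = 1/361.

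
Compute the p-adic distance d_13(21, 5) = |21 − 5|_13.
d_13(21, 5) = 1

Step 1 — x − y = 21 − 5 = 16. Step 2 — v_13(16) = 0 (factor: 16 = (13^0 · 16); the sign does not affect v_p). Step 3 — |x − y|_13 = 13^{0} = 1.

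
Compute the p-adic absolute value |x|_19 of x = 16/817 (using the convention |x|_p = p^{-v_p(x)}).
|16/817|_19 = 19

Step 1 — compute v_19(x) by factoring powers of 19 out of the numerator and denominator: v_19(16/817) = -1. Step 2 — apply |x|_p = p^{-v_p(x)} = 19^{1} = 19.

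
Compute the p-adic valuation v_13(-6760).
v_13(-6760) = 2

v_13(n) is the largest exponent k such that 13^k divides n. Factor out: -6760 = -13^2 · 40. (Sign doesn't affect v_p.) So v_13(-6760) = 2.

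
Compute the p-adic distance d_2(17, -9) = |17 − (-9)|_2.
d_2(17, -9) = 1/2

Step 1 — x − y = 17 − (-9) = 26. Step 2 — v_2(26) = 1 (factor: 26 = (2^1 · 13); the sign does not affect v_p). Step 3 — |x − y|_2 = 2^{-1} = 1/2.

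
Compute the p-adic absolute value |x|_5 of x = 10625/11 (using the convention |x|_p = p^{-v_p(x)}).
|10625/11|_5 = 1/625

Step 1 — compute v_5(x) by factoring powers of 5 out of the numerator and denominator: v_5(10625/11) = 4. Step 2 — apply |x|_p = p^{-v_p(x)} = 5^{-4} = 1/625.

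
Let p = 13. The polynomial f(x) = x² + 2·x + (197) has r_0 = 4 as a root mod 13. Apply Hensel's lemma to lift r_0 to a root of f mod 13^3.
r_2 = 1148 (mod 2197)

Hensel: r_{i+1} = r_i − f(r_i)·(f′(r_i))^{-1} mod 13^{i+2}, f′(x) = 2x + 2. Iterate:
  r_0 = 4 (mod 13)
  r_1 = 134 (mod 169)
  r_2 = 1148 (mod 2197)
Final: r = 1148 satisfies f(r) ≡ 0 mod 13^3.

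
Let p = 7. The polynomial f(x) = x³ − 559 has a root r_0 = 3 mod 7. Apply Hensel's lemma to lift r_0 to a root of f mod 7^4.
r_3 = 1137 (mod 2401)

Hensel: r_{i+1} = r_i − f(r_i)/f′(r_i) mod 7^{i+2}, where f′(x) = 3x². Iterate:
  r_0 = 3 (mod 7)
  r_1 = 10 (mod 49)
  r_2 = 108 (mod 343)
  r_3 = 1137 (mod 2401)
Final: r = 1137 with f(r) ≡ 0 mod 7^4.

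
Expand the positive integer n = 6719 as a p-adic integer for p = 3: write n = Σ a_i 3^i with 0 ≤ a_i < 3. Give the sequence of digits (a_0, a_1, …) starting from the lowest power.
(a_0, a_1, …) = (2, 1, 2, 2, 1, 0, 0, 0, 1)

Repeated division by 3 gives the digits low-to-high: 6719 = 2 + 1·3^1 + 2·3^2 + 2·3^3 + 1·3^4 + 1·3^8. Digit sequence: (2, 1, 2, 2, 1, 0, 0, 0, 1).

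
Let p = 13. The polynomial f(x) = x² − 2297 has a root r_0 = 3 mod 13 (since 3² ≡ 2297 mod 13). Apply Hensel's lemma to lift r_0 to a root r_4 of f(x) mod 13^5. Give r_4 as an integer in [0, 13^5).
r_4 = 166962 (mod 371293)

Hensel's recurrence: r_{i+1} = r_i − f(r_i)·(f′(r_i))^{-1} mod 13^{i+2}, with f′(x) = 2x. Iterate:
  r_0 = 3 (mod 13)
  r_1 = 159 (mod 169)
  r_2 = 2187 (mod 2197)
  r_3 = 24157 (mod 28561)
  r_4 = 166962 (mod 371293)
Final: r_4 = 166962, and one checks f(r_4) ≡ 0 mod 13^5.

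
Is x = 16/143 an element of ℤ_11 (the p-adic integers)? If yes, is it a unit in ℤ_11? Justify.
x ∉ ℤ_11 (v_11(x) = -1 < 0)

ℤ_11 = {x ∈ ℚ_11 : v_11(x) ≥ 0} and ℤ_11^× = {x ∈ ℤ_11 : v_11(x) = 0}. Here v_11(16/143) = v_11(num) − v_11(den) = -1; compare against these criteria.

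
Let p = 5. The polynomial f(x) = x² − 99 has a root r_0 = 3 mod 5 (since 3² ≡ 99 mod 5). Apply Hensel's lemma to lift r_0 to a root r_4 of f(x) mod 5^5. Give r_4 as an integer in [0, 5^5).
r_4 = 168 (mod 3125)

Hensel's recurrence: r_{i+1} = r_i − f(r_i)·(f′(r_i))^{-1} mod 5^{i+2}, with f′(x) = 2x. Iterate:
  r_0 = 3 (mod 5)
  r_1 = 18 (mod 25)
  r_2 = 43 (mod 125)
  r_3 = 168 (mod 625)
  r_4 = 168 (mod 3125)
Final: r_4 = 168, and one checks f(r_4) ≡ 0 mod 5^5.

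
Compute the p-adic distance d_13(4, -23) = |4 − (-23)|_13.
d_13(4, -23) = 1

Step 1 — x − y = 4 − (-23) = 27. Step 2 — v_13(27) = 0 (factor: 27 = (13^0 · 27); the sign does not affect v_p). Step 3 — |x − y|_13 = 13^{0} = 1.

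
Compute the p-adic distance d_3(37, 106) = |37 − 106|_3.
d_3(37, 106) = 1/3

Step 1 — x − y = 37 − 106 = -69. Step 2 — v_3(-69) = 1 (factor: -69 = −(3^1 · 23); the sign does not affect v_p). Step 3 — |x − y|_3 = 3^{-1} = 1/3.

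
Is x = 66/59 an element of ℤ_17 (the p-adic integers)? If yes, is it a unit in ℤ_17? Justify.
x ∈ ℤ_17^× (unit); v_17(x) = 0

ℤ_17 = {x ∈ ℚ_17 : v_17(x) ≥ 0} and ℤ_17^× = {x ∈ ℤ_17 : v_17(x) = 0}. Here v_17(66/59) = v_17(num) − v_17(den) = 0; compare against these criteria.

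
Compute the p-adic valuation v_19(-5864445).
v_19(-5864445) = 4

v_19(n) is the largest exponent k such that 19^k divides n. Factor out: -5864445 = -19^4 · 45. (Sign doesn't affect v_p.) So v_19(-5864445) = 4.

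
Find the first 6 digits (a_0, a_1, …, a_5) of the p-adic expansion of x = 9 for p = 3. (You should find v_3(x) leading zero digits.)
(a_0, …, a_5) = (0, 0, 1, 0, 0, 0)

v_3(9) = 2, so a_0 = ... = a_1 = 0. Factor out: x = 3^2 · u with u = 1 a unit in ℤ_3. Expand u iteratively via a_{v+i} = u_i mod 3, u_{i+1} = (u_i − a_{v+i})/3:
  u_0 = 1;  a_2 = 1;  u_1 = (u_0 − 1)/3 = 0
  u_1 = 0;  a_3 = 0;  u_2 = (u_1 − 0)/3 = 0
  u_2 = 0;  a_4 = 0;  u_3 = (u_2 − 0)/3 = 0
  u_3 = 0;  a_5 = 0;  u_4 = (u_3 − 0)/3 = 0
Digits: (0, 0, 1, 0, 0, 0).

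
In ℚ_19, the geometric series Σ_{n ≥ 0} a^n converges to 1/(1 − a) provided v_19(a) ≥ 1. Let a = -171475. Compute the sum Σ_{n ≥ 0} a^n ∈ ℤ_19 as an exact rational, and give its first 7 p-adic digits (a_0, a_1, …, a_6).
Σ a^n = 1/(1 − a) = 1/171476;  first 7 digits = (1, 0, 0, 13, 17, 18, 16)

v_19(a) = 3 ≥ 1, so the series converges in ℤ_19 to 1/(1 − a) = 1/(1 − (-171475)) = 1/171476. Expand this rational in ℤ_19: compute digits iteratively via d_i = x_i mod 19, x_{i+1} = (x_i − d_i)/19. The first 7 digits are (1, 0, 0, 13, 17, 18, 16).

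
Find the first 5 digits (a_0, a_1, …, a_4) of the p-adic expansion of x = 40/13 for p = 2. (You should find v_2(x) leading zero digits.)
(a_0, …, a_4) = (0, 0, 0, 1, 0)

v_2(40/13) = 3, so a_0 = ... = a_2 = 0. Factor out: x = 2^3 · u with u = 5/13 a unit in ℤ_2. Expand u iteratively via a_{v+i} = u_i mod 2, u_{i+1} = (u_i − a_{v+i})/2:
  u_0 = 5/13;  a_3 = 1;  u_1 = (u_0 − 1)/2 = -4/13
  u_1 = -4/13;  a_4 = 0;  u_2 = (u_1 − 0)/2 = -2/13
Digits: (0, 0, 0, 1, 0).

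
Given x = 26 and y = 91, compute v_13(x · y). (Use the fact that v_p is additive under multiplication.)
v_13(2366) = 2

v_p(x) = 1 (factor: 26 = 13^1 · 2); v_p(y) = 1 (factor: 91 = 13^1 · 7). Additivity: v_p(xy) = v_p(x) + v_p(y) = 1 + 1 = 2. (Direct check: xy = 2366 = 13^2 · (14).)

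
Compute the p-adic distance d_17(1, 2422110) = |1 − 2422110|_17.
d_17(1, 2422110) = 1/83521

Step 1 — x − y = 1 − 2422110 = -2422109. Step 2 — v_17(-2422109) = 4 (factor: -2422109 = −(17^4 · 29); the sign does not affect v_p). Step 3 — |x − y|_17 = 17^{-4} = 1/83521.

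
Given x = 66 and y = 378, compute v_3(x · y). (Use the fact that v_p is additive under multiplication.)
v_3(24948) = 4

v_p(x) = 1 (factor: 66 = 3^1 · 22); v_p(y) = 3 (factor: 378 = 3^3 · 14). Additivity: v_p(xy) = v_p(x) + v_p(y) = 1 + 3 = 4. (Direct check: xy = 24948 = 3^4 · (308).)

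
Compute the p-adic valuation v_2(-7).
v_2(-7) = 0

v_2(n) is the largest exponent k such that 2^k divides n. Factor out: -7 = -2^0 · 7. (Sign doesn't affect v_p.) So v_2(-7) = 0.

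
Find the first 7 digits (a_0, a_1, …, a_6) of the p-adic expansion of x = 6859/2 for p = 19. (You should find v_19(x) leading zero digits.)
(a_0, …, a_6) = (0, 0, 0, 10, 9, 9, 9)

v_19(6859/2) = 3, so a_0 = ... = a_2 = 0. Factor out: x = 19^3 · u with u = 1/2 a unit in ℤ_19. Expand u iteratively via a_{v+i} = u_i mod 19, u_{i+1} = (u_i − a_{v+i})/19:
  u_0 = 1/2;  a_3 = 10;  u_1 = (u_0 − 10)/19 = -1/2
  u_1 = -1/2;  a_4 = 9;  u_2 = (u_1 − 9)/19 = -1/2
  u_2 = -1/2;  a_5 = 9;  u_3 = (u_2 − 9)/19 = -1/2
  u_3 = -1/2;  a_6 = 9;  u_4 = (u_3 − 9)/19 = -1/2
Digits: (0, 0, 0, 10, 9, 9, 9).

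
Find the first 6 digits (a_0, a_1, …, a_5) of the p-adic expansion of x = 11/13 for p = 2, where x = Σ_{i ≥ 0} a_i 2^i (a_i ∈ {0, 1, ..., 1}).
(a_0, …, a_5) = (1, 1, 1, 0, 1, 1)

v_2(11/13) = 0 (numerator and denominator both coprime to 2), so x ∈ ℤ_2^×. Compute digits iteratively via a_i = x_i mod 2, x_{i+1} = (x_i − a_i)/2, with x_0 = x:
  x_0 = 11/13;  a_0 = 1;  x_1 = (x_0 − 1)/2 = -1/13
  x_1 = -1/13;  a_1 = 1;  x_2 = (x_1 − 1)/2 = -7/13
  x_2 = -7/13;  a_2 = 1;  x_3 = (x_2 − 1)/2 = -10/13
  x_3 = -10/13;  a_3 = 0;  x_4 = (x_3 − 0)/2 = -5/13
  x_4 = -5/13;  a_4 = 1;  x_5 = (x_4 − 1)/2 = -9/13
  x_5 = -9/13;  a_5 = 1;  x_6 = (x_5 − 1)/2 = -11/13
Digits: (1, 1, 1, 0, 1, 1).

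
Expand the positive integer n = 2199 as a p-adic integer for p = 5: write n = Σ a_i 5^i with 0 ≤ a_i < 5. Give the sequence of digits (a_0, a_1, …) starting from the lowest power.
(a_0, a_1, …) = (4, 4, 2, 2, 3)

Repeated division by 5 gives the digits low-to-high: 2199 = 4 + 4·5^1 + 2·5^2 + 2·5^3 + 3·5^4. Digit sequence: (4, 4, 2, 2, 3).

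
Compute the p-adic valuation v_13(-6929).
v_13(-6929) = 2

v_13(n) is the largest exponent k such that 13^k divides n. Factor out: -6929 = -13^2 · 41. (Sign doesn't affect v_p.) So v_13(-6929) = 2.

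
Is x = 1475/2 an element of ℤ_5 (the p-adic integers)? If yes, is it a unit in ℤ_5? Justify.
x ∈ ℤ_5 but not a unit; v_5(x) = 2 > 0

ℤ_5 = {x ∈ ℚ_5 : v_5(x) ≥ 0} and ℤ_5^× = {x ∈ ℤ_5 : v_5(x) = 0}. Here v_5(1475/2) = v_5(num) − v_5(den) = 2; compare against these criteria.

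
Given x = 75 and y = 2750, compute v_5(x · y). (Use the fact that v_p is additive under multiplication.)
v_5(206250) = 5

v_p(x) = 2 (factor: 75 = 5^2 · 3); v_p(y) = 3 (factor: 2750 = 5^3 · 22). Additivity: v_p(xy) = v_p(x) + v_p(y) = 2 + 3 = 5. (Direct check: xy = 206250 = 5^5 · (66).)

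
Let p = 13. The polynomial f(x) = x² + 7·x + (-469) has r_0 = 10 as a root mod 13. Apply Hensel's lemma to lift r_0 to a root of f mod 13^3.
r_2 = 1999 (mod 2197)

Hensel: r_{i+1} = r_i − f(r_i)·(f′(r_i))^{-1} mod 13^{i+2}, f′(x) = 2x + 7. Iterate:
  r_0 = 10 (mod 13)
  r_1 = 140 (mod 169)
  r_2 = 1999 (mod 2197)
Final: r = 1999 satisfies f(r) ≡ 0 mod 13^3.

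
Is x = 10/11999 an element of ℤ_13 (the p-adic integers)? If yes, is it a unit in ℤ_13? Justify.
x ∉ ℤ_13 (v_13(x) = -2 < 0)

ℤ_13 = {x ∈ ℚ_13 : v_13(x) ≥ 0} and ℤ_13^× = {x ∈ ℤ_13 : v_13(x) = 0}. Here v_13(10/11999) = v_13(num) − v_13(den) = -2; compare against these criteria.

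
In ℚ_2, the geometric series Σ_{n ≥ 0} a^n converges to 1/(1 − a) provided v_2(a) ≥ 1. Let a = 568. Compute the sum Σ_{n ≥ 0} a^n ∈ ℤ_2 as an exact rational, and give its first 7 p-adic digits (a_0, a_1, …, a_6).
Σ a^n = 1/(1 − a) = -1/567;  first 7 digits = (1, 0, 0, 1, 1, 1, 1)

v_2(a) = 3 ≥ 1, so the series converges in ℤ_2 to 1/(1 − a) = 1/(1 − 568) = -1/567. Expand this rational in ℤ_2: compute digits iteratively via d_i = x_i mod 2, x_{i+1} = (x_i − d_i)/2. The first 7 digits are (1, 0, 0, 1, 1, 1, 1).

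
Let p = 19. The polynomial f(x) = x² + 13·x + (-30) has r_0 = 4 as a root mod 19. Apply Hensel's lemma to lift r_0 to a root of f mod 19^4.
r_3 = 130306 (mod 130321)

Hensel: r_{i+1} = r_i − f(r_i)·(f′(r_i))^{-1} mod 19^{i+2}, f′(x) = 2x + 13. Iterate:
  r_0 = 4 (mod 19)
  r_1 = 346 (mod 361)
  r_2 = 6844 (mod 6859)
  r_3 = 130306 (mod 130321)
Final: r = 130306 satisfies f(r) ≡ 0 mod 19^4.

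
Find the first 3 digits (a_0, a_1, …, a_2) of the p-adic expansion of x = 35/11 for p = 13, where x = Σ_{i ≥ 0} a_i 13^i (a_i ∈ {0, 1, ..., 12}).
(a_0, …, a_2) = (2, 6, 9)

v_13(35/11) = 0 (numerator and denominator both coprime to 13), so x ∈ ℤ_13^×. Compute digits iteratively via a_i = x_i mod 13, x_{i+1} = (x_i − a_i)/13, with x_0 = x:
  x_0 = 35/11;  a_0 = 2;  x_1 = (x_0 − 2)/13 = 1/11
  x_1 = 1/11;  a_1 = 6;  x_2 = (x_1 − 6)/13 = -5/11
  x_2 = -5/11;  a_2 = 9;  x_3 = (x_2 − 9)/13 = -8/11
Digits: (2, 6, 9).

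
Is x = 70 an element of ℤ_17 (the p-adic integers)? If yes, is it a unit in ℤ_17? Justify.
x ∈ ℤ_17^× (unit); v_17(x) = 0

ℤ_17 = {x ∈ ℚ_17 : v_17(x) ≥ 0} and ℤ_17^× = {x ∈ ℤ_17 : v_17(x) = 0}. Here v_17(70) = v_17(num) − v_17(den) = 0; compare against these criteria.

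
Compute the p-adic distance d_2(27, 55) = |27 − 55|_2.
d_2(27, 55) = 1/4

Step 1 — x − y = 27 − 55 = -28. Step 2 — v_2(-28) = 2 (factor: -28 = −(2^2 · 7); the sign does not affect v_p). Step 3 — |x − y|_2 = 2^{-2} = 1/4.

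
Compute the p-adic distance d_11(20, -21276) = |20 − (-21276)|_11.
d_11(20, -21276) = 1/1331

Step 1 — x − y = 20 − (-21276) = 21296. Step 2 — v_11(21296) = 3 (factor: 21296 = (11^3 · 16); the sign does not affect v_p). Step 3 — |x − y|_11 = 11^{-3} = 1/1331.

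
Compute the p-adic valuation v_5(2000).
v_5(2000) = 3

v_5(n) is the largest exponent k such that 5^k divides n. Factor out: 2000 = 5^3 · 16. (Sign doesn't affect v_p.) So v_5(2000) = 3.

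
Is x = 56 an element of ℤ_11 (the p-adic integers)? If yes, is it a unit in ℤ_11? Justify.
x ∈ ℤ_11^× (unit); v_11(x) = 0

ℤ_11 = {x ∈ ℚ_11 : v_11(x) ≥ 0} and ℤ_11^× = {x ∈ ℤ_11 : v_11(x) = 0}. Here v_11(56) = v_11(num) − v_11(den) = 0; compare against these criteria.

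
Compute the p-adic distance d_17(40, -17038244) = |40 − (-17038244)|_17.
d_17(40, -17038244) = 1/1419857

Step 1 — x − y = 40 − (-17038244) = 17038284. Step 2 — v_17(17038284) = 5 (factor: 17038284 = (17^5 · 12); the sign does not affect v_p). Step 3 — |x − y|_17 = 17^{-5} = 1/1419857.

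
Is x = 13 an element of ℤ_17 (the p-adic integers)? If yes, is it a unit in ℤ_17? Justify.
x ∈ ℤ_17^× (unit); v_17(x) = 0

ℤ_17 = {x ∈ ℚ_17 : v_17(x) ≥ 0} and ℤ_17^× = {x ∈ ℤ_17 : v_17(x) = 0}. Here v_17(13) = v_17(num) − v_17(den) = 0; compare against these criteria.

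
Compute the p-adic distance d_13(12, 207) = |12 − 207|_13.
d_13(12, 207) = 1/13

Step 1 — x − y = 12 − 207 = -195. Step 2 — v_13(-195) = 1 (factor: -195 = −(13^1 · 15); the sign does not affect v_p). Step 3 — |x − y|_13 = 13^{-1} = 1/13.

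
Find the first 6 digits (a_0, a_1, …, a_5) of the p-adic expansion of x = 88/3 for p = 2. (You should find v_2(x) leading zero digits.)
(a_0, …, a_5) = (0, 0, 0, 1, 0, 0)

v_2(88/3) = 3, so a_0 = ... = a_2 = 0. Factor out: x = 2^3 · u with u = 11/3 a unit in ℤ_2. Expand u iteratively via a_{v+i} = u_i mod 2, u_{i+1} = (u_i − a_{v+i})/2:
  u_0 = 11/3;  a_3 = 1;  u_1 = (u_0 − 1)/2 = 4/3
  u_1 = 4/3;  a_4 = 0;  u_2 = (u_1 − 0)/2 = 2/3
  u_2 = 2/3;  a_5 = 0;  u_3 = (u_2 − 0)/2 = 1/3
Digits: (0, 0, 0, 1, 0, 0).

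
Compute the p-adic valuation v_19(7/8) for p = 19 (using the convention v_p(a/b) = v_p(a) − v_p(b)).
v_19(7/8) = 0

Factor powers of 19 from the numerator and denominator of the reduced fraction: 7 = 19^0 · 7 and 8 = 19^0 · 8. Apply v_p(a/b) = v_p(a) − v_p(b): v_19(7/8) = 0 − 0 = 0.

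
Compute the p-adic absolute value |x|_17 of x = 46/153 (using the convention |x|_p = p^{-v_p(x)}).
|46/153|_17 = 17

Step 1 — compute v_17(x) by factoring powers of 17 out of the numerator and denominator: v_17(46/153) = -1. Step 2 — apply |x|_p = p^{-v_p(x)} = 17^{1} = 17.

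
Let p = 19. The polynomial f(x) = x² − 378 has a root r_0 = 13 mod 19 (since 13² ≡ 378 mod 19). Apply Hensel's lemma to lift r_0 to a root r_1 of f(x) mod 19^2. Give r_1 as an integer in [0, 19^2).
r_1 = 146 (mod 361)

Hensel's recurrence: r_{i+1} = r_i − f(r_i)·(f′(r_i))^{-1} mod 19^{i+2}, with f′(x) = 2x. Iterate:
  r_0 = 13 (mod 19)
  r_1 = 146 (mod 361)
Final: r_1 = 146, and one checks f(r_1) ≡ 0 mod 19^2.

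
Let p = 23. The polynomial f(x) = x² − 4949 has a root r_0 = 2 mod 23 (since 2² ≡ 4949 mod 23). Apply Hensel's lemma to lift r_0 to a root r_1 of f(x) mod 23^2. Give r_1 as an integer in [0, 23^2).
r_1 = 48 (mod 529)

Hensel's recurrence: r_{i+1} = r_i − f(r_i)·(f′(r_i))^{-1} mod 23^{i+2}, with f′(x) = 2x. Iterate:
  r_0 = 2 (mod 23)
  r_1 = 48 (mod 529)
Final: r_1 = 48, and one checks f(r_1) ≡ 0 mod 23^2.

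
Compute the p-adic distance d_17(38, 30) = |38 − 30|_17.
d_17(38, 30) = 1

Step 1 — x − y = 38 − 30 = 8. Step 2 — v_17(8) = 0 (factor: 8 = (17^0 · 8); the sign does not affect v_p). Step 3 — |x − y|_17 = 17^{0} = 1.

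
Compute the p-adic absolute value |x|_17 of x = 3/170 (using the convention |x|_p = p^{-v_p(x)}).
|3/170|_17 = 17

Step 1 — compute v_17(x) by factoring powers of 17 out of the numerator and denominator: v_17(3/170) = -1. Step 2 — apply |x|_p = p^{-v_p(x)} = 17^{1} = 17.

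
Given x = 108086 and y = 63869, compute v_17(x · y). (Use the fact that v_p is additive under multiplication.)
v_17(6903344734) = 6

v_p(x) = 3 (factor: 108086 = 17^3 · 22); v_p(y) = 3 (factor: 63869 = 17^3 · 13). Additivity: v_p(xy) = v_p(x) + v_p(y) = 3 + 3 = 6. (Direct check: xy = 6903344734 = 17^6 · (286).)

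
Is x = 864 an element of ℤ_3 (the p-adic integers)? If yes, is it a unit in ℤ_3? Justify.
x ∈ ℤ_3 but not a unit; v_3(x) = 3 > 0

ℤ_3 = {x ∈ ℚ_3 : v_3(x) ≥ 0} and ℤ_3^× = {x ∈ ℤ_3 : v_3(x) = 0}. Here v_3(864) = v_3(num) − v_3(den) = 3; compare against these criteria.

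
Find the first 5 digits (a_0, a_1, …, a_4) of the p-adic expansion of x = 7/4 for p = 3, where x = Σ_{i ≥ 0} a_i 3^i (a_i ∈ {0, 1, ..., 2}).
(a_0, …, a_4) = (1, 1, 2, 0, 2)

v_3(7/4) = 0 (numerator and denominator both coprime to 3), so x ∈ ℤ_3^×. Compute digits iteratively via a_i = x_i mod 3, x_{i+1} = (x_i − a_i)/3, with x_0 = x:
  x_0 = 7/4;  a_0 = 1;  x_1 = (x_0 − 1)/3 = 1/4
  x_1 = 1/4;  a_1 = 1;  x_2 = (x_1 − 1)/3 = -1/4
  x_2 = -1/4;  a_2 = 2;  x_3 = (x_2 − 2)/3 = -3/4
  x_3 = -3/4;  a_3 = 0;  x_4 = (x_3 − 0)/3 = -1/4
  x_4 = -1/4;  a_4 = 2;  x_5 = (x_4 − 2)/3 = -3/4
Digits: (1, 1, 2, 0, 2).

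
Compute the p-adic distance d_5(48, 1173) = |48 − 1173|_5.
d_5(48, 1173) = 1/125

Step 1 — x − y = 48 − 1173 = -1125. Step 2 — v_5(-1125) = 3 (factor: -1125 = −(5^3 · 9); the sign does not affect v_p). Step 3 — |x − y|_5 = 5^{-3} = 1/125.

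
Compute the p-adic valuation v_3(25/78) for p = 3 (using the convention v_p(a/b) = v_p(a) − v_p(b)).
v_3(25/78) = -1

Factor powers of 3 from the numerator and denominator of the reduced fraction: 25 = 3^0 · 25 and 78 = 3^1 · 26. Apply v_p(a/b) = v_p(a) − v_p(b): v_3(25/78) = 0 − 1 = -1.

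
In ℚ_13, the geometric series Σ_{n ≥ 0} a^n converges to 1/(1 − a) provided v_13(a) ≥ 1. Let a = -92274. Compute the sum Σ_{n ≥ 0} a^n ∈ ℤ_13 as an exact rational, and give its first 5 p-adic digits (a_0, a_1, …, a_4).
Σ a^n = 1/(1 − a) = 1/92275;  first 5 digits = (1, 0, 0, 10, 9)

v_13(a) = 3 ≥ 1, so the series converges in ℤ_13 to 1/(1 − a) = 1/(1 − (-92274)) = 1/92275. Expand this rational in ℤ_13: compute digits iteratively via d_i = x_i mod 13, x_{i+1} = (x_i − d_i)/13. The first 5 digits are (1, 0, 0, 10, 9).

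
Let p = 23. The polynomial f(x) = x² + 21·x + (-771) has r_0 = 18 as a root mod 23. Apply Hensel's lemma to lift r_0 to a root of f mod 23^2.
r_1 = 409 (mod 529)

Hensel: r_{i+1} = r_i − f(r_i)·(f′(r_i))^{-1} mod 23^{i+2}, f′(x) = 2x + 21. Iterate:
  r_0 = 18 (mod 23)
  r_1 = 409 (mod 529)
Final: r = 409 satisfies f(r) ≡ 0 mod 23^2.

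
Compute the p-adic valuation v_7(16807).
v_7(16807) = 5

v_7(n) is the largest exponent k such that 7^k divides n. Factor out: 16807 = 7^5 · 1. (Sign doesn't affect v_p.) So v_7(16807) = 5.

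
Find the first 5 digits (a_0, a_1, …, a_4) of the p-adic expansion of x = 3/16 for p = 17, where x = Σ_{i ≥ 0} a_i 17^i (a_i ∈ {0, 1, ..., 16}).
(a_0, …, a_4) = (14, 13, 13, 13, 13)

v_17(3/16) = 0 (numerator and denominator both coprime to 17), so x ∈ ℤ_17^×. Compute digits iteratively via a_i = x_i mod 17, x_{i+1} = (x_i − a_i)/17, with x_0 = x:
  x_0 = 3/16;  a_0 = 14;  x_1 = (x_0 − 14)/17 = -13/16
  x_1 = -13/16;  a_1 = 13;  x_2 = (x_1 − 13)/17 = -13/16
  x_2 = -13/16;  a_2 = 13;  x_3 = (x_2 − 13)/17 = -13/16
  x_3 = -13/16;  a_3 = 13;  x_4 = (x_3 − 13)/17 = -13/16
  x_4 = -13/16;  a_4 = 13;  x_5 = (x_4 − 13)/17 = -13/16
Digits: (14, 13, 13, 13, 13).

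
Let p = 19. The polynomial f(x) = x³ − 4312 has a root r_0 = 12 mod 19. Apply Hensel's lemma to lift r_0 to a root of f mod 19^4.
r_3 = 91839 (mod 130321)

Hensel: r_{i+1} = r_i − f(r_i)/f′(r_i) mod 19^{i+2}, where f′(x) = 3x². Iterate:
  r_0 = 12 (mod 19)
  r_1 = 145 (mod 361)
  r_2 = 2672 (mod 6859)
  r_3 = 91839 (mod 130321)
Final: r = 91839 with f(r) ≡ 0 mod 19^4.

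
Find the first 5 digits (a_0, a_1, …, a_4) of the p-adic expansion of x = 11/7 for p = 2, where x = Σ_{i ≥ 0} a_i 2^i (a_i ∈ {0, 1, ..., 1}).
(a_0, …, a_4) = (1, 0, 1, 1, 1)

v_2(11/7) = 0 (numerator and denominator both coprime to 2), so x ∈ ℤ_2^×. Compute digits iteratively via a_i = x_i mod 2, x_{i+1} = (x_i − a_i)/2, with x_0 = x:
  x_0 = 11/7;  a_0 = 1;  x_1 = (x_0 − 1)/2 = 2/7
  x_1 = 2/7;  a_1 = 0;  x_2 = (x_1 − 0)/2 = 1/7
  x_2 = 1/7;  a_2 = 1;  x_3 = (x_2 − 1)/2 = -3/7
  x_3 = -3/7;  a_3 = 1;  x_4 = (x_3 − 1)/2 = -5/7
  x_4 = -5/7;  a_4 = 1;  x_5 = (x_4 − 1)/2 = -6/7
Digits: (1, 0, 1, 1, 1).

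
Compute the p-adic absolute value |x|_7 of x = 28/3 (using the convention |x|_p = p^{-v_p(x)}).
|28/3|_7 = 1/7

Step 1 — compute v_7(x) by factoring powers of 7 out of the numerator and denominator: v_7(28/3) = 1. Step 2 — apply |x|_p = p^{-v_p(x)} = 7^{-1} = 1/7.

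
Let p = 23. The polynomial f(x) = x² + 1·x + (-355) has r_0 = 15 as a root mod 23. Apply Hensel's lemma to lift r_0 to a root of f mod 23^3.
r_2 = 889 (mod 12167)

Hensel: r_{i+1} = r_i − f(r_i)·(f′(r_i))^{-1} mod 23^{i+2}, f′(x) = 2x + 1. Iterate:
  r_0 = 15 (mod 23)
  r_1 = 360 (mod 529)
  r_2 = 889 (mod 12167)
Final: r = 889 satisfies f(r) ≡ 0 mod 23^3.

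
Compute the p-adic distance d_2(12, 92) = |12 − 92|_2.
d_2(12, 92) = 1/16

Step 1 — x − y = 12 − 92 = -80. Step 2 — v_2(-80) = 4 (factor: -80 = −(2^4 · 5); the sign does not affect v_p). Step 3 — |x − y|_2 = 2^{-4} = 1/16.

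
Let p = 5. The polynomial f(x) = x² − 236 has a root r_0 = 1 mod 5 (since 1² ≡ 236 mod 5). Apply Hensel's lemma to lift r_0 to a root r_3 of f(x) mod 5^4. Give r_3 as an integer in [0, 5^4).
r_3 = 231 (mod 625)

Hensel's recurrence: r_{i+1} = r_i − f(r_i)·(f′(r_i))^{-1} mod 5^{i+2}, with f′(x) = 2x. Iterate:
  r_0 = 1 (mod 5)
  r_1 = 6 (mod 25)
  r_2 = 106 (mod 125)
  r_3 = 231 (mod 625)
Final: r_3 = 231, and one checks f(r_3) ≡ 0 mod 5^4.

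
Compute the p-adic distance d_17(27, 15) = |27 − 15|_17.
d_17(27, 15) = 1

Step 1 — x − y = 27 − 15 = 12. Step 2 — v_17(12) = 0 (factor: 12 = (17^0 · 12); the sign does not affect v_p). Step 3 — |x − y|_17 = 17^{0} = 1.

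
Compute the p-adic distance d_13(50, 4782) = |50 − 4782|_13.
d_13(50, 4782) = 1/169

Step 1 — x − y = 50 − 4782 = -4732. Step 2 — v_13(-4732) = 2 (factor: -4732 = −(13^2 · 28); the sign does not affect v_p). Step 3 — |x − y|_13 = 13^{-2} = 1/169.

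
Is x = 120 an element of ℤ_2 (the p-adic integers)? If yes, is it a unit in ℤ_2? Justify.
x ∈ ℤ_2 but not a unit; v_2(x) = 3 > 0

ℤ_2 = {x ∈ ℚ_2 : v_2(x) ≥ 0} and ℤ_2^× = {x ∈ ℤ_2 : v_2(x) = 0}. Here v_2(120) = v_2(num) − v_2(den) = 3; compare against these criteria.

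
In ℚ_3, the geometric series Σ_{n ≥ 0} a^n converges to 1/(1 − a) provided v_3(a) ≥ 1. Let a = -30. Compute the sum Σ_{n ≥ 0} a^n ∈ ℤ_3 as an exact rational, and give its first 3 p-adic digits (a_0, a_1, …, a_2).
Σ a^n = 1/(1 − a) = 1/31;  first 3 digits = (1, 2, 0)

v_3(a) = 1 ≥ 1, so the series converges in ℤ_3 to 1/(1 − a) = 1/(1 − (-30)) = 1/31. Expand this rational in ℤ_3: compute digits iteratively via d_i = x_i mod 3, x_{i+1} = (x_i − d_i)/3. The first 3 digits are (1, 2, 0).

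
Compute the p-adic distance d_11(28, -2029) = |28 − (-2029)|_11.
d_11(28, -2029) = 1/121

Step 1 — x − y = 28 − (-2029) = 2057. Step 2 — v_11(2057) = 2 (factor: 2057 = (11^2 · 17); the sign does not affect v_p). Step 3 — |x − y|_11 = 11^{-2} = 1/121.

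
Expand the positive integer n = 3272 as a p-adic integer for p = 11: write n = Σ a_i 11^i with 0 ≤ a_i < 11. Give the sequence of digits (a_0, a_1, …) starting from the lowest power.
(a_0, a_1, …) = (5, 0, 5, 2)

Repeated division by 11 gives the digits low-to-high: 3272 = 5 + 5·11^2 + 2·11^3. Digit sequence: (5, 0, 5, 2).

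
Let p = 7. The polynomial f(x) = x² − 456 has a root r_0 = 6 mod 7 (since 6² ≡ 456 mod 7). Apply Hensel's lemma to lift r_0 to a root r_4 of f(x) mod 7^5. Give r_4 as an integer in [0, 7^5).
r_4 = 10772 (mod 16807)

Hensel's recurrence: r_{i+1} = r_i − f(r_i)·(f′(r_i))^{-1} mod 7^{i+2}, with f′(x) = 2x. Iterate:
  r_0 = 6 (mod 7)
  r_1 = 41 (mod 49)
  r_2 = 139 (mod 343)
  r_3 = 1168 (mod 2401)
  r_4 = 10772 (mod 16807)
Final: r_4 = 10772, and one checks f(r_4) ≡ 0 mod 7^5.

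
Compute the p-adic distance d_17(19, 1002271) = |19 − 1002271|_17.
d_17(19, 1002271) = 1/83521

Step 1 — x − y = 19 − 1002271 = -1002252. Step 2 — v_17(-1002252) = 4 (factor: -1002252 = −(17^4 · 12); the sign does not affect v_p). Step 3 — |x − y|_17 = 17^{-4} = 1/83521.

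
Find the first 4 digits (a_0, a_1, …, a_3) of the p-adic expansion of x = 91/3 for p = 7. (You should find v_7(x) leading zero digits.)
(a_0, …, a_3) = (0, 2, 5, 4)

v_7(91/3) = 1, so a_0 = ... = a_0 = 0. Factor out: x = 7^1 · u with u = 13/3 a unit in ℤ_7. Expand u iteratively via a_{v+i} = u_i mod 7, u_{i+1} = (u_i − a_{v+i})/7:
  u_0 = 13/3;  a_1 = 2;  u_1 = (u_0 − 2)/7 = 1/3
  u_1 = 1/3;  a_2 = 5;  u_2 = (u_1 − 5)/7 = -2/3
  u_2 = -2/3;  a_3 = 4;  u_3 = (u_2 − 4)/7 = -2/3
Digits: (0, 2, 5, 4).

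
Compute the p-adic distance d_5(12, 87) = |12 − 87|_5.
d_5(12, 87) = 1/25

Step 1 — x − y = 12 − 87 = -75. Step 2 — v_5(-75) = 2 (factor: -75 = −(5^2 · 3); the sign does not affect v_p). Step 3 — |x − y|_5 = 5^{-2} = 1/25.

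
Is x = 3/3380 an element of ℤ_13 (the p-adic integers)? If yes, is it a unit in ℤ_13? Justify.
x ∉ ℤ_13 (v_13(x) = -2 < 0)

ℤ_13 = {x ∈ ℚ_13 : v_13(x) ≥ 0} and ℤ_13^× = {x ∈ ℤ_13 : v_13(x) = 0}. Here v_13(3/3380) = v_13(num) − v_13(den) = -2; compare against these criteria.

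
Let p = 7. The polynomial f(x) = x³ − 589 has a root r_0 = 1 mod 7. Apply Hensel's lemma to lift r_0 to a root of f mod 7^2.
r_1 = 1 (mod 49)

Hensel: r_{i+1} = r_i − f(r_i)/f′(r_i) mod 7^{i+2}, where f′(x) = 3x². Iterate:
  r_0 = 1 (mod 7)
  r_1 = 1 (mod 49)
Final: r = 1 with f(r) ≡ 0 mod 7^2.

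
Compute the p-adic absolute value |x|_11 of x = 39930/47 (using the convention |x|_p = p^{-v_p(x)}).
|39930/47|_11 = 1/1331

Step 1 — compute v_11(x) by factoring powers of 11 out of the numerator and denominator: v_11(39930/47) = 3. Step 2 — apply |x|_p = p^{-v_p(x)} = 11^{-3} = 1/1331.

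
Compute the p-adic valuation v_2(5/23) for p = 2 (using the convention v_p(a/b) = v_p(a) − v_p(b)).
v_2(5/23) = 0

Factor powers of 2 from the numerator and denominator of the reduced fraction: 5 = 2^0 · 5 and 23 = 2^0 · 23. Apply v_p(a/b) = v_p(a) − v_p(b): v_2(5/23) = 0 − 0 = 0.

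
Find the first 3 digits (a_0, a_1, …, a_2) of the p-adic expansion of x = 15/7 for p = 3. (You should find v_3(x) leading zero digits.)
(a_0, …, a_2) = (0, 2, 0)

v_3(15/7) = 1, so a_0 = ... = a_0 = 0. Factor out: x = 3^1 · u with u = 5/7 a unit in ℤ_3. Expand u iteratively via a_{v+i} = u_i mod 3, u_{i+1} = (u_i − a_{v+i})/3:
  u_0 = 5/7;  a_1 = 2;  u_1 = (u_0 − 2)/3 = -3/7
  u_1 = -3/7;  a_2 = 0;  u_2 = (u_1 − 0)/3 = -1/7
Digits: (0, 2, 0).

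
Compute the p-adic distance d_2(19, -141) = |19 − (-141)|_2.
d_2(19, -141) = 1/32

Step 1 — x − y = 19 − (-141) = 160. Step 2 — v_2(160) = 5 (factor: 160 = (2^5 · 5); the sign does not affect v_p). Step 3 — |x − y|_2 = 2^{-5} = 1/32.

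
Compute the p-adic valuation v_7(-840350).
v_7(-840350) = 5

v_7(n) is the largest exponent k such that 7^k divides n. Factor out: -840350 = -7^5 · 50. (Sign doesn't affect v_p.) So v_7(-840350) = 5.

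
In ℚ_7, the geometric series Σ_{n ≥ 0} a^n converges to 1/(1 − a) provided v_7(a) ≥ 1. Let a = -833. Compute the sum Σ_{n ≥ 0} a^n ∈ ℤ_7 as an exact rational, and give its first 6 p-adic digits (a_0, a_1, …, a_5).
Σ a^n = 1/(1 − a) = 1/834;  first 6 digits = (1, 0, 4, 4, 1, 6)

v_7(a) = 2 ≥ 1, so the series converges in ℤ_7 to 1/(1 − a) = 1/(1 − (-833)) = 1/834. Expand this rational in ℤ_7: compute digits iteratively via d_i = x_i mod 7, x_{i+1} = (x_i − d_i)/7. The first 6 digits are (1, 0, 4, 4, 1, 6).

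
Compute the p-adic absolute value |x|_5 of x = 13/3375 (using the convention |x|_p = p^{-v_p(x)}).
|13/3375|_5 = 125

Step 1 — compute v_5(x) by factoring powers of 5 out of the numerator and denominator: v_5(13/3375) = -3. Step 2 — apply |x|_p = p^{-v_p(x)} = 5^{3} = 125.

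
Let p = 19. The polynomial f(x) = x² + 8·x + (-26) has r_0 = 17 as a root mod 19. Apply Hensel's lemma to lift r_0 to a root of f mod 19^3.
r_2 = 1271 (mod 6859)

Hensel: r_{i+1} = r_i − f(r_i)·(f′(r_i))^{-1} mod 19^{i+2}, f′(x) = 2x + 8. Iterate:
  r_0 = 17 (mod 19)
  r_1 = 188 (mod 361)
  r_2 = 1271 (mod 6859)
Final: r = 1271 satisfies f(r) ≡ 0 mod 19^3.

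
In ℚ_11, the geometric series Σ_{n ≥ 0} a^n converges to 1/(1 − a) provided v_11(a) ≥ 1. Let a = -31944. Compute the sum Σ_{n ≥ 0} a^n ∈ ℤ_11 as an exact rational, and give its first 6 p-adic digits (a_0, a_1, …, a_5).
Σ a^n = 1/(1 − a) = 1/31945;  first 6 digits = (1, 0, 0, 9, 8, 10)

v_11(a) = 3 ≥ 1, so the series converges in ℤ_11 to 1/(1 − a) = 1/(1 − (-31944)) = 1/31945. Expand this rational in ℤ_11: compute digits iteratively via d_i = x_i mod 11, x_{i+1} = (x_i − d_i)/11. The first 6 digits are (1, 0, 0, 9, 8, 10).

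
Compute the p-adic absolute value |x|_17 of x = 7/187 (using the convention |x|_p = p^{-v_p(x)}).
|7/187|_17 = 17

Step 1 — compute v_17(x) by factoring powers of 17 out of the numerator and denominator: v_17(7/187) = -1. Step 2 — apply |x|_p = p^{-v_p(x)} = 17^{1} = 17.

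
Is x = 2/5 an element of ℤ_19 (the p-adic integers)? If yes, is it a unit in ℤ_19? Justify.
x ∈ ℤ_19^× (unit); v_19(x) = 0

ℤ_19 = {x ∈ ℚ_19 : v_19(x) ≥ 0} and ℤ_19^× = {x ∈ ℤ_19 : v_19(x) = 0}. Here v_19(2/5) = v_19(num) − v_19(den) = 0; compare against these criteria.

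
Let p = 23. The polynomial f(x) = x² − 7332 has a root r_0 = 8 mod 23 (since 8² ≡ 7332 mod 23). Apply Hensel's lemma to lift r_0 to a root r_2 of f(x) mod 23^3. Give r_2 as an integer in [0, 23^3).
r_2 = 6149 (mod 12167)

Hensel's recurrence: r_{i+1} = r_i − f(r_i)·(f′(r_i))^{-1} mod 23^{i+2}, with f′(x) = 2x. Iterate:
  r_0 = 8 (mod 23)
  r_1 = 330 (mod 529)
  r_2 = 6149 (mod 12167)
Final: r_2 = 6149, and one checks f(r_2) ≡ 0 mod 23^3.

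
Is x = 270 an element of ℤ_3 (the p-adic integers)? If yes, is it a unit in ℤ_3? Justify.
x ∈ ℤ_3 but not a unit; v_3(x) = 3 > 0

ℤ_3 = {x ∈ ℚ_3 : v_3(x) ≥ 0} and ℤ_3^× = {x ∈ ℤ_3 : v_3(x) = 0}. Here v_3(270) = v_3(num) − v_3(den) = 3; compare against these criteria.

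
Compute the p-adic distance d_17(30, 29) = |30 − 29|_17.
d_17(30, 29) = 1

Step 1 — x − y = 30 − 29 = 1. Step 2 — v_17(1) = 0 (factor: 1 = (17^0 · 1); the sign does not affect v_p). Step 3 — |x − y|_17 = 17^{0} = 1.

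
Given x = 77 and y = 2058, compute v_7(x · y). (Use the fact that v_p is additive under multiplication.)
v_7(158466) = 4

v_p(x) = 1 (factor: 77 = 7^1 · 11); v_p(y) = 3 (factor: 2058 = 7^3 · 6). Additivity: v_p(xy) = v_p(x) + v_p(y) = 1 + 3 = 4. (Direct check: xy = 158466 = 7^4 · (66).)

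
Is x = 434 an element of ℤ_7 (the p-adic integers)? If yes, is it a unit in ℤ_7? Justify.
x ∈ ℤ_7 but not a unit; v_7(x) = 1 > 0

ℤ_7 = {x ∈ ℚ_7 : v_7(x) ≥ 0} and ℤ_7^× = {x ∈ ℤ_7 : v_7(x) = 0}. Here v_7(434) = v_7(num) − v_7(den) = 1; compare against these criteria.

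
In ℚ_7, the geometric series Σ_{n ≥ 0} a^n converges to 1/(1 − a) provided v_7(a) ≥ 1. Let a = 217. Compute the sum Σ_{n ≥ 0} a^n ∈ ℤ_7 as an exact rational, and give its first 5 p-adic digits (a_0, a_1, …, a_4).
Σ a^n = 1/(1 − a) = -1/216;  first 5 digits = (1, 3, 6, 3, 2)

v_7(a) = 1 ≥ 1, so the series converges in ℤ_7 to 1/(1 − a) = 1/(1 − 217) = -1/216. Expand this rational in ℤ_7: compute digits iteratively via d_i = x_i mod 7, x_{i+1} = (x_i − d_i)/7. The first 5 digits are (1, 3, 6, 3, 2).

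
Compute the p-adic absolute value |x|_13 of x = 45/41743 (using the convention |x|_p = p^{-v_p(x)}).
|45/41743|_13 = 2197

Step 1 — compute v_13(x) by factoring powers of 13 out of the numerator and denominator: v_13(45/41743) = -3. Step 2 — apply |x|_p = p^{-v_p(x)} = 13^{3} = 2197.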